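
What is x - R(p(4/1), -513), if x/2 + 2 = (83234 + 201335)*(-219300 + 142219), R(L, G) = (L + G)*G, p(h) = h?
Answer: -43869987299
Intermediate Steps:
R(L, G) = G*(G + L) (R(L, G) = (G + L)*G = G*(G + L))
x = -43869726182 (x = -4 + 2*((83234 + 201335)*(-219300 + 142219)) = -4 + 2*(284569*(-77081)) = -4 + 2*(-21934863089) = -4 - 43869726178 = -43869726182)
x - R(p(4/1), -513) = -43869726182 - (-513)*(-513 + 4/1) = -43869726182 - (-513)*(-513 + 4*1) = -43869726182 - (-513)*(-513 + 4) = -43869726182 - (-513)*(-509) = -43869726182 - 1*261117 = -43869726182 - 261117 = -43869987299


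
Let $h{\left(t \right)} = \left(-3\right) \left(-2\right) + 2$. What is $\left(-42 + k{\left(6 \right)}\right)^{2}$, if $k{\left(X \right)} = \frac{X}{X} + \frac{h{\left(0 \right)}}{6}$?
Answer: $\frac{14161}{9} \approx 1573.4$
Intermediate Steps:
$h{\left(t \right)} = 8$ ($h{\left(t \right)} = 6 + 2 = 8$)
$k{\left(X \right)} = \frac{7}{3}$ ($k{\left(X \right)} = \frac{X}{X} + \frac{8}{6} = 1 + 8 \cdot \frac{1}{6} = 1 + \frac{4}{3} = \frac{7}{3}$)
$\left(-42 + k{\left(6 \right)}\right)^{2} = \left(-42 + \frac{7}{3}\right)^{2} = \left(- \frac{119}{3}\right)^{2} = \frac{14161}{9}$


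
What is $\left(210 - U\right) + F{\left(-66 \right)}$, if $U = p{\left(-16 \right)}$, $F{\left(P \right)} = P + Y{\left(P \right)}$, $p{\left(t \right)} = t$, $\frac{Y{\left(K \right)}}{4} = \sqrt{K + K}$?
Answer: $160 + 8 i \sqrt{33} \approx 160.0 + 45.956 i$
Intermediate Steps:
$Y{\left(K \right)} = 4 \sqrt{2} \sqrt{K}$ ($Y{\left(K \right)} = 4 \sqrt{K + K} = 4 \sqrt{2 K} = 4 \sqrt{2} \sqrt{K}$)
$F{\left(P \right)} = P + 4 \sqrt{2} \sqrt{P}$
$U = -16$
$\left(210 - U\right) + F{\left(-66 \right)} = \left(210 - -16\right) - \left(66 - 4 \sqrt{2} \sqrt{-66}\right) = \left(210 + 16\right) - \left(66 - 4 \sqrt{2} i \sqrt{66}\right) = 226 - \left(66 - 8 i \sqrt{33}\right) = 160 + 8 i \sqrt{33}$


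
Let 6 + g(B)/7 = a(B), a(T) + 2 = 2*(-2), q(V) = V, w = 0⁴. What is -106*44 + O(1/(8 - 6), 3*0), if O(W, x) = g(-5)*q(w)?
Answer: -4664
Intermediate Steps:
w = 0
a(T) = -6 (a(T) = -2 + 2*(-2) = -2 - 4 = -6)
g(B) = -84 (g(B) = -42 + 7*(-6) = -42 - 42 = -84)
O(W, x) = 0 (O(W, x) = -84*0 = 0)
-106*44 + O(1/(8 - 6), 3*0) = -106*44 + 0 = -4664 + 0 = -4664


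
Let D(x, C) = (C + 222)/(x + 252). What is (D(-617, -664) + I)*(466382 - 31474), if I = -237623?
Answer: -37720420215324/365 ≈ -1.0334e+11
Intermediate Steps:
D(x, C) = (222 + C)/(252 + x)
(D(-617, -664) + I)*(466382 - 31474) = ((222 - 664)/(252 - 617) - 237623)*(466382 - 31474) = (-442/(-365) - 237623)*434908 = (-1/365*(-442) - 237623)*434908 = (442/365 - 237623)*434908 = -86731953/365*434908 = -37720420215324/365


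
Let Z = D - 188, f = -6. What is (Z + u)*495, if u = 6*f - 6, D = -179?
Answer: -202455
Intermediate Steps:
Z = -367 (Z = -179 - 188 = -367)
u = -42 (u = 6*(-6) - 6 = -36 - 6 = -42)
(Z + u)*495 = (-367 - 42)*495 = -409*495 = -202455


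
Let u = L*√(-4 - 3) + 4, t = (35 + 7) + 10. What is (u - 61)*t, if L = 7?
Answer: -2964 + 364*I*√7 ≈ -2964.0 + 963.05*I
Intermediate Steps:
t = 52 (t = 42 + 10 = 52)
u = 4 + 7*I*√7 (u = 7*√(-4 - 3) + 4 = 7*√(-7) + 4 = 7*(I*√7) + 4 = 7*I*√7 + 4 = 4 + 7*I*√7 ≈ 4.0 + 18.52*I)
(u - 61)*t = ((4 + 7*I*√7) - 61)*52 = (-57 + 7*I*√7)*52 = -2964 + 364*I*√7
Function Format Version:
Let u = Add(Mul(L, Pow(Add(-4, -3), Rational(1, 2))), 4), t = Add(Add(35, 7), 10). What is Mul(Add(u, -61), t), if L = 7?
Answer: Add(-2964, Mul(364, I, Pow(7, Rational(1, 2)))) ≈ Add(-2964.0, Mul(963.05, I))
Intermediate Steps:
t = 52 (t = Add(42, 10) = 52)
u = Add(4, Mul(7, I, Pow(7, Rational(1, 2)))) (u = Add(Mul(7, Pow(Add(-4, -3), Rational(1, 2))), 4) = Add(Mul(7, Pow(-7, Rational(1, 2))), 4) = Add(Mul(7, Mul(I, Pow(7, Rational(1, 2)))), 4) = Add(Mul(7, I, Pow(7, Rational(1, 2))), 4) = Add(4, Mul(7, I, Pow(7, Rational(1, 2)))) ≈ Add(4.0000, Mul(18.520, I)))
Mul(Add(u, -61), t) = Mul(Add(Add(4, Mul(7, I, Pow(7, Rational(1, 2)))), -61), 52) = Mul(Add(-57, Mul(7, I, Pow(7, Rational(1, 2)))), 52) = Add(-2964, Mul(364, I, Pow(7, Rational(1, 2))))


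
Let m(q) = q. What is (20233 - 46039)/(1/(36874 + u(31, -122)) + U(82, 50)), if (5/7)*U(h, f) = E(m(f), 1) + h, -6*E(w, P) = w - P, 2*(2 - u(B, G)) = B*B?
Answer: -56353336380/225724951 ≈ -249.65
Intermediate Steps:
u(B, G) = 2 - B²/2 (u(B, G) = 2 - B*B/2 = 2 - B²/2)
E(w, P) = -w/6 + P/6 (E(w, P) = -(w - P)/6 = -w/6 + P/6)
U(h, f) = 7/30 - 7*f/30 + 7*h/5 (U(h, f) = 7*((-f/6 + (⅙)*1) + h)/5 = 7*((-f/6 + ⅙) + h)/5 = 7*((⅙ - f/6) + h)/5 = 7*(⅙ + h - f/6)/5 = 7/30 - 7*f/30 + 7*h/5)
(20233 - 46039)/(1/(36874 + u(31, -122)) + U(82, 50)) = (20233 - 46039)/(1/(36874 + (2 - ½*31²)) + (7/30 - 7/30*50 + (7/5)*82)) = -25806/(1/(36874 + (2 - ½*961)) + (7/30 - 35/3 + 574/5)) = -25806/(1/(36874 + (2 - 961/2)) + 3101/30) = -25806/(1/(36874 - 957/2) + 3101/30) = -25806/(1/(72791/2) + 3101/30) = -25806/(2/72791 + 3101/30) = -25806/225724951/2183730 = -25806*2183730/225724951 = -56353336380/225724951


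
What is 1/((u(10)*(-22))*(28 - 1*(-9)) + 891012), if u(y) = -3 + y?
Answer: 1/885314 ≈ 1.1295e-6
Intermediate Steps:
1/((u(10)*(-22))*(28 - 1*(-9)) + 891012) = 1/(((-3 + 10)*(-22))*(28 - 1*(-9)) + 891012) = 1/((7*(-22))*(28 + 9) + 891012) = 1/(-154*37 + 891012) = 1/(-5698 + 891012) = 1/885314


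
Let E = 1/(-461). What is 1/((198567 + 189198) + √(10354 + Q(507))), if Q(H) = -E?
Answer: 567491/220053132462 - √244493655/23105578908510 ≈ 2.5782e-6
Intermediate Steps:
E = -1/461 ≈ -0.0021692
Q(H) = 1/461 (Q(H) = -1*(-1/461) = 1/461)
1/((198567 + 189198) + √(10354 + Q(507))) = 1/((198567 + 189198) + √(10354 + 1/461)) = 1/(387765 + √(4773195/461)) = 1/(387765 + 3*√244493655/461)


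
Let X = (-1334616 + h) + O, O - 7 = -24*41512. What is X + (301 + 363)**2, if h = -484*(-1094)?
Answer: -1360505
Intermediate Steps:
O = -996281 (O = 7 - 24*41512 = 7 - 996288 = -996281)
h = 529496
X = -1801401 (X = (-1334616 + 529496) - 996281 = -805120 - 996281 = -1801401)
X + (301 + 363)**2 = -1801401 + (301 + 363)**2 = -1801401 + 664**2 = -1801401 + 440896 = -1360505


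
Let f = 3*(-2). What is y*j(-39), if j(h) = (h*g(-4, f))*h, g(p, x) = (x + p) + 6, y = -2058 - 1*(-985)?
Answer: 6528132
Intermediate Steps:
f = -6
y = -1073 (y = -2058 + 985 = -1073)
g(p, x) = 6 + p + x (g(p, x) = (p + x) + 6 = 6 + p + x)
j(h) = -4*h² (j(h) = (h*(6 - 4 - 6))*h = (h*(-4))*h = (-4*h)*h = -4*h²)
y*j(-39) = -(-4292)*(-39)² = -(-4292)*1521 = -1073*(-6084) = 6528132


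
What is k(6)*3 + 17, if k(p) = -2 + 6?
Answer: 29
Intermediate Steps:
k(p) = 4
k(6)*3 + 17 = 4*3 + 17 = 12 + 17 = 29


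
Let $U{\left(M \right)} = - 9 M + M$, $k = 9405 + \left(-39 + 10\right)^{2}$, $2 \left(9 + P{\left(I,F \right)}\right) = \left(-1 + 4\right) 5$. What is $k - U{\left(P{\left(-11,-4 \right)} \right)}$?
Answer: $10234$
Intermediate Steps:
$P{\left(I,F \right)} = - \frac{3}{2}$ ($P{\left(I,F \right)} = -9 + \frac{\left(-1 + 4\right) 5}{2} = -9 + \frac{3 \cdot 5}{2} = -9 + \frac{1}{2} \cdot 15 = -9 + \frac{15}{2} = - \frac{3}{2}$)
$k = 10246$ ($k = 9405 + \left(-29\right)^{2} = 9405 + 841 = 10246$)
$U{\left(M \right)} = - 8 M$
$k - U{\left(P{\left(-11,-4 \right)} \right)} = 10246 - \left(-8\right) \left(- \frac{3}{2}\right) = 10246 - 12 = 10234$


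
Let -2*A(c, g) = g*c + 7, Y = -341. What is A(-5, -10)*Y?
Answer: 19437/2 ≈ 9718.5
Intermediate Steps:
A(c, g) = -7/2 - c*g/2 (A(c, g) = -(g*c + 7)/2 = -(c*g + 7)/2 = -(7 + c*g)/2 = -7/2 - c*g/2)
A(-5, -10)*Y = (-7/2 - 1/2*(-5)*(-10))*(-341) = (-7/2 - 25)*(-341) = -57/2*(-341) = 19437/2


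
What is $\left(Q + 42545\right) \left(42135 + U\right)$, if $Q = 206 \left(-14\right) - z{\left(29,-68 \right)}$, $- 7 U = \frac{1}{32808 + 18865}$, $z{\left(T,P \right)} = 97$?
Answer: $\frac{86140396745568}{51673} \approx 1.667 \cdot 10^{9}$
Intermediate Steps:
$U = - \frac{1}{361711}$ ($U = - \frac{1}{7 \left(32808 + 18865\right)} = - \frac{1}{7 \cdot 51673} = \left(- \frac{1}{7}\right) \frac{1}{51673} = - \frac{1}{361711} \approx -2.7646 \cdot 10^{-6}$)
$Q = -2981$ ($Q = 206 \left(-14\right) - 97 = -2884 - 97 = -2981$)
$\left(Q + 42545\right) \left(42135 + U\right) = \left(-2981 + 42545\right) \left(42135 - \frac{1}{361711}\right) = 39564 \cdot \frac{15240692984}{361711} = \frac{86140396745568}{51673}$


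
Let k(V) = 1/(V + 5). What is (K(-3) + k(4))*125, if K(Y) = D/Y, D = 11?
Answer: -4000/9 ≈ -444.44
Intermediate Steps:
k(V) = 1/(5 + V)
K(Y) = 11/Y
(K(-3) + k(4))*125 = (11/(-3) + 1/(5 + 4))*125 = (11*(-⅓) + 1/9)*125 = (-11/3 + ⅑)*125 = -32/9*125 = -4000/9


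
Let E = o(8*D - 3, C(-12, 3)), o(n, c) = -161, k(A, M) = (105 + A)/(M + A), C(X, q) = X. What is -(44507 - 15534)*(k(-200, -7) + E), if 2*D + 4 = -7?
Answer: 962830736/207 ≈ 4.6514e+6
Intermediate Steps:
D = -11/2 (D = -2 + (½)*(-7) = -2 - 7/2 = -11/2 ≈ -5.5000)
k(A, M) = (105 + A)/(A + M)
E = -161
-(44507 - 15534)*(k(-200, -7) + E) = -(44507 - 15534)*((105 - 200)/(-200 - 7) - 161) = -28973*(-95/(-207) - 161) = -28973*(-1/207*(-95) - 161) = -28973*(95/207 - 161) = -28973*(-33232)/207 = -1*(-962830736/207) = 962830736/207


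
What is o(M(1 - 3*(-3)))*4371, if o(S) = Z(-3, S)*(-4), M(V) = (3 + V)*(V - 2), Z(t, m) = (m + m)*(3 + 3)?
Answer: -21820032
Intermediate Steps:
Z(t, m) = 12*m (Z(t, m) = (2*m)*6 = 12*m)
M(V) = (-2 + V)*(3 + V) (M(V) = (3 + V)*(-2 + V) = (-2 + V)*(3 + V))
o(S) = -48*S (o(S) = (12*S)*(-4) = -48*S)
o(M(1 - 3*(-3)))*4371 = -48*(-6 + (1 - 3*(-3)) + (1 - 3*(-3))**2)*4371 = -48*(-6 + (1 + 9) + (1 + 9)**2)*4371 = -48*(-6 + 10 + 10**2)*4371 = -48*(-6 + 10 + 100)*4371 = -48*104*4371 = -4992*4371 = -21820032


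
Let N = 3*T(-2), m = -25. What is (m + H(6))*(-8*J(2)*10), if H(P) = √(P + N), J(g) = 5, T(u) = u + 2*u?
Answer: 10000 - 800*I*√3 ≈ 10000.0 - 1385.6*I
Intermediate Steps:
T(u) = 3*u
N = -18 (N = 3*(3*(-2)) = 3*(-6) = -18)
H(P) = √(-18 + P) (H(P) = √(P - 18) = √(-18 + P))
(m + H(6))*(-8*J(2)*10) = (-25 + √(-18 + 6))*(-8*5*10) = (-25 + √(-12))*(-40*10) = (-25 + 2*I*√3)*(-400) = 10000 - 800*I*√3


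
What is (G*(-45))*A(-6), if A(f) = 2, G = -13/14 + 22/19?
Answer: -2745/133 ≈ -20.639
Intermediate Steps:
G = 61/266 (G = -13*1/14 + 22*(1/19) = -13/14 + 22/19 = 61/266 ≈ 0.22932)
(G*(-45))*A(-6) = ((61/266)*(-45))*2 = -2745/266*2 = -2745/133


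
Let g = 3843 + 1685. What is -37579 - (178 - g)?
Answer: -32229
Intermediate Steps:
g = 5528
-37579 - (178 - g) = -37579 - (178 - 1*5528) = -37579 - (178 - 5528) = -37579 - 1*(-5350) = -37579 + 5350 = -32229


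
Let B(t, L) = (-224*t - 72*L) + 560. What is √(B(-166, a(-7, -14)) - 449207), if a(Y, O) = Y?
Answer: I*√410959 ≈ 641.06*I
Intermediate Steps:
B(t, L) = 560 - 224*t - 72*L
√(B(-166, a(-7, -14)) - 449207) = √((560 - 224*(-166) - 72*(-7)) - 449207) = √((560 + 37184 + 504) - 449207) = √(38248 - 449207) = √(-410959) = I*√410959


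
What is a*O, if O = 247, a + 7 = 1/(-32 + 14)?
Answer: -31369/18 ≈ -1742.7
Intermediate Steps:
a = -127/18 (a = -7 + 1/(-32 + 14) = -7 + 1/(-18) = -7 - 1/18 = -127/18 ≈ -7.0556)
a*O = -127/18*247 = -31369/18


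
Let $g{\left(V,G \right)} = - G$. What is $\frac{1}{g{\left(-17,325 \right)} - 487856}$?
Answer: $- \frac{1}{488181} \approx -2.0484 \cdot 10^{-6}$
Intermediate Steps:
$\frac{1}{g{\left(-17,325 \right)} - 487856} = \frac{1}{\left(-1\right) 325 - 487856} = \frac{1}{-325 - 487856} = \frac{1}{-488181} = - \frac{1}{488181}$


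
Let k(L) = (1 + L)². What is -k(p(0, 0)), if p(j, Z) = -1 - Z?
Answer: 0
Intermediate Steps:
-k(p(0, 0)) = -(1 + (-1 - 1*0))² = -(1 + (-1 + 0))² = -(1 - 1)² = -1*0² = -1*0 = 0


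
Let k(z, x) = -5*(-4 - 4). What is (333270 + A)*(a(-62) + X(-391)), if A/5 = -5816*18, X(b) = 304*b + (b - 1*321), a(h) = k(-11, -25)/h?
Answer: 704936608920/31 ≈ 2.2740e+10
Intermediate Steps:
k(z, x) = 40 (k(z, x) = -5*(-8) = 40)
a(h) = 40/h
X(b) = -321 + 305*b (X(b) = 304*b + (b - 321) = 304*b + (-321 + b) = -321 + 305*b)
A = -523440 (A = 5*(-5816*18) = 5*(-104688) = -523440)
(333270 + A)*(a(-62) + X(-391)) = (333270 - 523440)*(40/(-62) + (-321 + 305*(-391))) = -190170*(40*(-1/62) + (-321 - 119255)) = -190170*(-20/31 - 119576) = -190170*(-3706876/31) = 704936608920/31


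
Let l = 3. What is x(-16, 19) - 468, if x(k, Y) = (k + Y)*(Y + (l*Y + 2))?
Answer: -234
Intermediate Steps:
x(k, Y) = (2 + 4*Y)*(Y + k) (x(k, Y) = (k + Y)*(Y + (3*Y + 2)) = (Y + k)*(Y + (2 + 3*Y)) = (Y + k)*(2 + 4*Y) = (2 + 4*Y)*(Y + k))
x(-16, 19) - 468 = (2*19 + 2*(-16) + 4*19² + 4*19*(-16)) - 468 = (38 - 32 + 4*361 - 1216) - 468 = (38 - 32 + 1444 - 1216) - 468 = 234 - 468 = -234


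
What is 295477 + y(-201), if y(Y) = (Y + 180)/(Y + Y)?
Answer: 39593925/134 ≈ 2.9548e+5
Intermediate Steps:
y(Y) = (180 + Y)/(2*Y) (y(Y) = (180 + Y)/((2*Y)) = (180 + Y)*(1/(2*Y)) = (180 + Y)/(2*Y))
295477 + y(-201) = 295477 + (½)*(180 - 201)/(-201) = 295477 + (½)*(-1/201)*(-21) = 295477 + 7/134 = 39593925/134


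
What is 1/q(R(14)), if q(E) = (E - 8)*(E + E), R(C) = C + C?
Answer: 1/1120 ≈ 0.00089286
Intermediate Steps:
R(C) = 2*C
q(E) = 2*E*(-8 + E) (q(E) = (-8 + E)*(2*E) = 2*E*(-8 + E))
1/q(R(14)) = 1/(2*(2*14)*(-8 + 2*14)) = 1/(2*28*(-8 + 28)) = 1/(2*28*20) = 1/1120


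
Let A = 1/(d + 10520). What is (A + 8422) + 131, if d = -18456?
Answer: 67876607/7936 ≈ 8553.0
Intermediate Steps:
A = -1/7936 (A = 1/(-18456 + 10520) = 1/(-7936) = -1/7936 ≈ -0.00012601)
(A + 8422) + 131 = (-1/7936 + 8422) + 131 = 66836991/7936 + 131 = 67876607/7936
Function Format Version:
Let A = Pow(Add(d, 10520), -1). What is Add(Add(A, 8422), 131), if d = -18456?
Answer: Rational(67876607, 7936) ≈ 8553.0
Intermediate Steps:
A = Rational(-1, 7936) (A = Pow(Add(-18456, 10520), -1) = Pow(-7936, -1) = Rational(-1, 7936) ≈ -0.00012601)
Add(Add(A, 8422), 131) = Add(Add(Rational(-1, 7936), 8422), 131) = Add(Rational(66836991, 7936), 131) = Rational(67876607, 7936)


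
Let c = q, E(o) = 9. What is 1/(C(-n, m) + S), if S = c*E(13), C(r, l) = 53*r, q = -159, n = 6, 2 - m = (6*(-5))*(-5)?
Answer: -1/1749 ≈ -0.00057176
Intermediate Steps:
m = -148 (m = 2 - 6*(-5)*(-5) = 2 - (-30)*(-5) = 2 - 1*150 = 2 - 150 = -148)
c = -159
S = -1431 (S = -159*9 = -1431)
1/(C(-n, m) + S) = 1/(53*(-1*6) - 1431) = 1/(53*(-6) - 1431) = 1/(-318 - 1431) = 1/(-1749) = -1/1749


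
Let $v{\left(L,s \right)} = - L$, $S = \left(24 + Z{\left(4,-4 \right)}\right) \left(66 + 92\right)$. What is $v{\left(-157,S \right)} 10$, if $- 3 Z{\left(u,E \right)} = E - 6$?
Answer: $1570$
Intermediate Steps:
$Z{\left(u,E \right)} = 2 - \frac{E}{3}$ ($Z{\left(u,E \right)} = - \frac{E - 6}{3} = - \frac{-6 + E}{3} = 2 - \frac{E}{3}$)
$S = \frac{12956}{3}$ ($S = \left(24 + \left(2 - - \frac{4}{3}\right)\right) \left(66 + 92\right) = \left(24 + \left(2 + \frac{4}{3}\right)\right) 158 = \left(24 + \frac{10}{3}\right) 158 = \frac{82}{3} \cdot 158 = \frac{12956}{3} \approx 4318.7$)
$v{\left(-157,S \right)} 10 = \left(-1\right) \left(-157\right) 10 = 157 \cdot 10 = 1570$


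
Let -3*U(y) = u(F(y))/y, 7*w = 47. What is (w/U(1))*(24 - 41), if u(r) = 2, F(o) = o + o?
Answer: 2397/14 ≈ 171.21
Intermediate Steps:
F(o) = 2*o
w = 47/7 (w = (⅐)*47 = 47/7 ≈ 6.7143)
U(y) = -2/(3*y)
(w/U(1))*(24 - 41) = (47/(7*((-⅔/1))))*(24 - 41) = (47/(7*((-⅔*1))))*(-17) = (47/(7*(-⅔)))*(-17) = ((47/7)*(-3/2))*(-17) = -141/14*(-17) = 2397/14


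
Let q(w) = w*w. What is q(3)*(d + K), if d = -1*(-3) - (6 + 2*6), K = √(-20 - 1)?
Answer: -135 + 9*I*√21 ≈ -135.0 + 41.243*I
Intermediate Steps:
q(w) = w²
K = I*√21 (K = √(-21) = I*√21 ≈ 4.5826*I)
d = -15 (d = 3 - (6 + 12) = 3 - 1*18 = 3 - 18 = -15)
q(3)*(d + K) = 3²*(-15 + I*√21) = 9*(-15 + I*√21) = -135 + 9*I*√21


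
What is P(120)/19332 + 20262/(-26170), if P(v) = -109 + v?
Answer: -195708557/252959220 ≈ -0.77368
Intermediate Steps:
P(120)/19332 + 20262/(-26170) = (-109 + 120)/19332 + 20262/(-26170) = 11*(1/19332) + 20262*(-1/26170) = 11/19332 - 10131/13085 = -195708557/252959220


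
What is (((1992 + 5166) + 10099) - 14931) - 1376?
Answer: 950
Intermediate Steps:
(((1992 + 5166) + 10099) - 14931) - 1376 = ((7158 + 10099) - 14931) - 1376 = (17257 - 14931) - 1376 = 2326 - 1376 = 950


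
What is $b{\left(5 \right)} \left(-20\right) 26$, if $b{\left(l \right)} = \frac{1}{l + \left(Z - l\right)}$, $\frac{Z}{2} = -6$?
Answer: $\frac{130}{3} \approx 43.333$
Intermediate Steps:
$Z = -12$ ($Z = 2 \left(-6\right) = -12$)
$b{\left(l \right)} = - \frac{1}{12}$ ($b{\left(l \right)} = \frac{1}{l - \left(12 + l\right)} = \frac{1}{-12} = - \frac{1}{12}$)
$b{\left(5 \right)} \left(-20\right) 26 = \left(- \frac{1}{12}\right) \left(-20\right) 26 = \frac{5}{3} \cdot 26 = \frac{130}{3}$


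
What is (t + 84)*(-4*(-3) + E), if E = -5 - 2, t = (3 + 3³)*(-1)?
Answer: 270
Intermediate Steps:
t = -30 (t = (3 + 27)*(-1) = 30*(-1) = -30)
E = -7
(t + 84)*(-4*(-3) + E) = (-30 + 84)*(-4*(-3) - 7) = 54*(12 - 7) = 54*5 = 270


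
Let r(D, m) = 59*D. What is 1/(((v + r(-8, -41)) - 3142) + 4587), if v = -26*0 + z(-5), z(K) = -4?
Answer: 1/969 ≈ 0.0010320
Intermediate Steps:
v = -4 (v = -26*0 - 4 = 0 - 4 = -4)
1/(((v + r(-8, -41)) - 3142) + 4587) = 1/(((-4 + 59*(-8)) - 3142) + 4587) = 1/(((-4 - 472) - 3142) + 4587) = 1/((-476 - 3142) + 4587) = 1/(-3618 + 4587) = 1/969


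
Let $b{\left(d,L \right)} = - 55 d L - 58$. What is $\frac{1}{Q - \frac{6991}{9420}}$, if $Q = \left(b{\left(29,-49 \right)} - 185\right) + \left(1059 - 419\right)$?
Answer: $\frac{9420}{739952849} \approx 1.2731 \cdot 10^{-5}$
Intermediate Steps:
$b{\left(d,L \right)} = -58 - 55 L d$ ($b{\left(d,L \right)} = - 55 L d - 58 = -58 - 55 L d$)
$Q = 78552$ ($Q = \left(\left(-58 - \left(-2695\right) 29\right) - 185\right) + \left(1059 - 419\right) = \left(\left(-58 + 78155\right) - 185\right) + 640 = \left(78097 - 185\right) + 640 = 77912 + 640 = 78552$)
$\frac{1}{Q - \frac{6991}{9420}} = \frac{1}{78552 - \frac{6991}{9420}} = \frac{1}{\frac{739952849}{9420}} = \frac{9420}{739952849}$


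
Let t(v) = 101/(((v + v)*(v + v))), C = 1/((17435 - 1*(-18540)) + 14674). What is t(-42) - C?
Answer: 1702831/119126448 ≈ 0.014294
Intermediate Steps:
C = 1/50649 (C = 1/((17435 + 18540) + 14674) = 1/(35975 + 14674) = 1/50649 ≈ 1.9744e-5)
t(v) = 101/(4*v²) (t(v) = 101/(((2*v)*(2*v))) = 101/((4*v²)) = 101*(1/(4*v²)) = 101/(4*v²))
t(-42) - C = (101/4)/(-42)² - 1*1/50649 = (101/4)*(1/1764) - 1/50649 = 101/7056 - 1/50649 = 1702831/119126448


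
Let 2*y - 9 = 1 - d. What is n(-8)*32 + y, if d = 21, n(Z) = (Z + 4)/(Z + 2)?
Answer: 95/6 ≈ 15.833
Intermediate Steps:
n(Z) = (4 + Z)/(2 + Z)
y = -11/2 (y = 9/2 + (1 - 1*21)/2 = 9/2 + (1 - 21)/2 = 9/2 + (1/2)*(-20) = 9/2 - 10 = -11/2 ≈ -5.5000)
n(-8)*32 + y = ((4 - 8)/(2 - 8))*32 - 11/2 = (-4/(-6))*32 - 11/2 = -1/6*(-4)*32 - 11/2 = (2/3)*32 - 11/2 = 64/3 - 11/2 = 95/6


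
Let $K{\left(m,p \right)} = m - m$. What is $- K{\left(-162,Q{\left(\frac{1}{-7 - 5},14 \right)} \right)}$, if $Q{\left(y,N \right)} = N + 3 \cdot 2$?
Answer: $0$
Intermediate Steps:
$Q{\left(y,N \right)} = 6 + N$ ($Q{\left(y,N \right)} = N + 6 = 6 + N$)
$K{\left(m,p \right)} = 0$
$- K{\left(-162,Q{\left(\frac{1}{-7 - 5},14 \right)} \right)} = \left(-1\right) 0 = 0$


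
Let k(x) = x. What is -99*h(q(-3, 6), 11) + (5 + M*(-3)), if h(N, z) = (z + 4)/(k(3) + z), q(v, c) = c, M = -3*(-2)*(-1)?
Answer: -1163/14 ≈ -83.071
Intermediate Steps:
M = -6 (M = 6*(-1) = -6)
h(N, z) = (4 + z)/(3 + z) (h(N, z) = (z + 4)/(3 + z) = (4 + z)/(3 + z))
-99*h(q(-3, 6), 11) + (5 + M*(-3)) = -99*(4 + 11)/(3 + 11) + (5 - 6*(-3)) = -99*15/14 + (5 + 18) = -99*15/14 + 23 = -1485/14 + 23 = -1163/14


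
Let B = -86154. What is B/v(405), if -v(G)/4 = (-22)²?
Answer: 43077/968 ≈ 44.501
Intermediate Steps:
v(G) = -1936 (v(G) = -4*(-22)² = -4*484 = -1936)
B/v(405) = -86154/(-1936) = -86154*(-1/1936) = 43077/968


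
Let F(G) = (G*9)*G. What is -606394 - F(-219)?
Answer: -1038043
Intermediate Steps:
F(G) = 9*G² (F(G) = (9*G)*G = 9*G²)
-606394 - F(-219) = -606394 - 9*(-219)² = -606394 - 9*47961 = -606394 - 1*431649 = -606394 - 431649 = -1038043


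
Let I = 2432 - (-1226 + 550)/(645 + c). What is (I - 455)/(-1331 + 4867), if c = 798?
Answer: 219499/392496 ≈ 0.55924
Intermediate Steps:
I = 270004/111 (I = 2432 - (-1226 + 550)/(645 + 798) = 2432 - (-676)/1443 = 2432 - 1*(-52/111) = 2432 + 52/111 = 270004/111 ≈ 2432.5)
(I - 455)/(-1331 + 4867) = (270004/111 - 455)/(-1331 + 4867) = (219499/111)/3536 = (219499/111)*(1/3536) = 219499/392496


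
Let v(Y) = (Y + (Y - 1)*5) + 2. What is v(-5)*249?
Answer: -8217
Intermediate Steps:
v(Y) = -3 + 6*Y (v(Y) = (Y + (-1 + Y)*5) + 2 = (Y + (-5 + 5*Y)) + 2 = (-5 + 6*Y) + 2 = -3 + 6*Y)
v(-5)*249 = (-3 + 6*(-5))*249 = (-3 - 30)*249 = -33*249 = -8217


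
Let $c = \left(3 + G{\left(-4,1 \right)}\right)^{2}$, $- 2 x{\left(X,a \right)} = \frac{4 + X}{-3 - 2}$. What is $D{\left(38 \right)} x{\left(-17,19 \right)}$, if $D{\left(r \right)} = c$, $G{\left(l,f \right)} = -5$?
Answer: $- \frac{26}{5} \approx -5.2$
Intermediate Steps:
$x{\left(X,a \right)} = \frac{2}{5} + \frac{X}{10}$ ($x{\left(X,a \right)} = - \frac{\left(4 + X\right) \frac{1}{-3 - 2}}{2} = - \frac{\left(4 + X\right) \frac{1}{-5}}{2} = - \frac{\left(4 + X\right) \left(- \frac{1}{5}\right)}{2} = - \frac{- \frac{4}{5} - \frac{X}{5}}{2} = \frac{2}{5} + \frac{X}{10}$)
$c = 4$ ($c = \left(3 - 5\right)^{2} = \left(-2\right)^{2} = 4$)
$D{\left(r \right)} = 4$
$D{\left(38 \right)} x{\left(-17,19 \right)} = 4 \left(\frac{2}{5} + \frac{1}{10} \left(-17\right)\right) = 4 \left(\frac{2}{5} - \frac{17}{10}\right) = 4 \left(- \frac{13}{10}\right) = - \frac{26}{5}$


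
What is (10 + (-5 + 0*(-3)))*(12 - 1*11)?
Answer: 5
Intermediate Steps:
(10 + (-5 + 0*(-3)))*(12 - 1*11) = (10 + (-5 + 0))*(12 - 11) = (10 - 5)*1 = 5*1 = 5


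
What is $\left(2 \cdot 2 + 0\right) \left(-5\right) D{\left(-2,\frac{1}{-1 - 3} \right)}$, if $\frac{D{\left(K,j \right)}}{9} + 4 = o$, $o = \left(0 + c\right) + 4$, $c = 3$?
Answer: $-540$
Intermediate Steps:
$o = 7$ ($o = \left(0 + 3\right) + 4 = 3 + 4 = 7$)
$D{\left(K,j \right)} = 27$ ($D{\left(K,j \right)} = -36 + 9 \cdot 7 = -36 + 63 = 27$)
$\left(2 \cdot 2 + 0\right) \left(-5\right) D{\left(-2,\frac{1}{-1 - 3} \right)} = \left(2 \cdot 2 + 0\right) \left(-5\right) 27 = \left(4 + 0\right) \left(-5\right) 27 = 4 \left(-5\right) 27 = \left(-20\right) 27 = -540$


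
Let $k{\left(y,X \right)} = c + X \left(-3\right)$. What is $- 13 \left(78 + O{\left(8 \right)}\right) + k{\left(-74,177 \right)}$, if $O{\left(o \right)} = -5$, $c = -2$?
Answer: $-1482$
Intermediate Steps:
$k{\left(y,X \right)} = -2 - 3 X$ ($k{\left(y,X \right)} = -2 + X \left(-3\right) = -2 - 3 X$)
$- 13 \left(78 + O{\left(8 \right)}\right) + k{\left(-74,177 \right)} = - 13 \left(78 - 5\right) - 533 = \left(-13\right) 73 - 533 = -949 - 533 = -1482$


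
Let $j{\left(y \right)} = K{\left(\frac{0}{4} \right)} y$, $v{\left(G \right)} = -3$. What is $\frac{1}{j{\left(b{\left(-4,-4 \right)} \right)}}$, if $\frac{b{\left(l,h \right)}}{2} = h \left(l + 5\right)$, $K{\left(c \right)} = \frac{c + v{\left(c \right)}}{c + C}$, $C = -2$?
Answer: $- \frac{1}{12} \approx -0.083333$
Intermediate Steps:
$K{\left(c \right)} = \frac{-3 + c}{-2 + c}$ ($K{\left(c \right)} = \frac{c - 3}{c - 2} = \frac{-3 + c}{-2 + c}$)
$b{\left(l,h \right)} = 2 h \left(5 + l\right)$ ($b{\left(l,h \right)} = 2 h \left(l + 5\right) = 2 h \left(5 + l\right)$)
$j{\left(y \right)} = \frac{3 y}{2}$ ($j{\left(y \right)} = \frac{-3 + \frac{0}{4}}{-2 + \frac{0}{4}} y = \frac{-3 + 0 \cdot \frac{1}{4}}{-2 + 0 \cdot \frac{1}{4}} y = \frac{-3 + 0}{-2 + 0} y = \frac{1}{-2} \left(-3\right) y = \left(- \frac{1}{2}\right) \left(-3\right) y = \frac{3 y}{2}$)
$\frac{1}{j{\left(b{\left(-4,-4 \right)} \right)}} = \frac{1}{\frac{3}{2} \cdot 2 \left(-4\right) \left(5 - 4\right)} = \frac{1}{\frac{3}{2} \cdot 2 \left(-4\right) 1} = \frac{1}{\frac{3}{2} \left(-8\right)} = \frac{1}{-12} = - \frac{1}{12}$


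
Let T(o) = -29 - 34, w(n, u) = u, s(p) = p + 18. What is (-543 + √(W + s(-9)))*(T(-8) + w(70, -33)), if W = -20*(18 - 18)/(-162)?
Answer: 51840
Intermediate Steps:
s(p) = 18 + p
T(o) = -63
W = 0 (W = -20*0*(-1/162) = 0*(-1/162) = 0)
(-543 + √(W + s(-9)))*(T(-8) + w(70, -33)) = (-543 + √(0 + (18 - 9)))*(-63 - 33) = (-543 + √(0 + 9))*(-96) = (-543 + √9)*(-96) = (-543 + 3)*(-96) = -540*(-96) = 51840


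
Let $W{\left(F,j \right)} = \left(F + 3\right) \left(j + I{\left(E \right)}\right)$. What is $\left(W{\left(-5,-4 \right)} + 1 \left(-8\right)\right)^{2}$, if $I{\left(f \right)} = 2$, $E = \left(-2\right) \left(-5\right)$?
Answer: $16$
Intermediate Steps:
$E = 10$
$W{\left(F,j \right)} = \left(2 + j\right) \left(3 + F\right)$ ($W{\left(F,j \right)} = \left(F + 3\right) \left(j + 2\right) = \left(3 + F\right) \left(2 + j\right) = \left(2 + j\right) \left(3 + F\right)$)
$\left(W{\left(-5,-4 \right)} + 1 \left(-8\right)\right)^{2} = \left(\left(6 + 2 \left(-5\right) + 3 \left(-4\right) - -20\right) + 1 \left(-8\right)\right)^{2} = \left(\left(6 - 10 - 12 + 20\right) - 8\right)^{2} = \left(4 - 8\right)^{2} = \left(-4\right)^{2} = 16$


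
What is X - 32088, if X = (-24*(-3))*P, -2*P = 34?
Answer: -33312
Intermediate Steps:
P = -17 (P = -1/2*34 = -17)
X = -1224 (X = -24*(-3)*(-17) = 72*(-17) = -1224)
X - 32088 = -1224 - 32088 = -33312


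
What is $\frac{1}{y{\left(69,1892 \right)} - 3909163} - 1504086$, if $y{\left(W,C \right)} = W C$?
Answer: $- \frac{5683361920891}{3778615} \approx -1.5041 \cdot 10^{6}$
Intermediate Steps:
$y{\left(W,C \right)} = C W$
$\frac{1}{y{\left(69,1892 \right)} - 3909163} - 1504086 = \frac{1}{1892 \cdot 69 - 3909163} - 1504086 = \frac{1}{130548 - 3909163} - 1504086 = \frac{1}{-3778615} - 1504086 = - \frac{1}{3778615} - 1504086 = - \frac{5683361920891}{3778615}$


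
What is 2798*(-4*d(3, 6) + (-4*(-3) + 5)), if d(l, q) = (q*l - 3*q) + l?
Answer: 13990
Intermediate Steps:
d(l, q) = l - 3*q + l*q (d(l, q) = (l*q - 3*q) + l = (-3*q + l*q) + l = l - 3*q + l*q)
2798*(-4*d(3, 6) + (-4*(-3) + 5)) = 2798*(-4*(3 - 3*6 + 3*6) + (-4*(-3) + 5)) = 2798*(-4*(3 - 18 + 18) + (12 + 5)) = 2798*(-4*3 + 17) = 2798*(-12 + 17) = 2798*5 = 13990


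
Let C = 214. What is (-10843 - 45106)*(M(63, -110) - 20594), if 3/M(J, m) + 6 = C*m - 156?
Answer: 27309769427459/23702 ≈ 1.1522e+9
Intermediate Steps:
M(J, m) = 3/(-162 + 214*m) (M(J, m) = 3/(-6 + (214*m - 156)) = 3/(-6 + (-156 + 214*m)) = 3/(-162 + 214*m))
(-10843 - 45106)*(M(63, -110) - 20594) = (-10843 - 45106)*(3/(2*(-81 + 107*(-110))) - 20594) = -55949*(3/(2*(-81 - 11770)) - 20594) = -55949*((3/2)/(-11851) - 20594) = -55949*((3/2)*(-1/11851) - 20594) = -55949*(-3/23702 - 20594) = -55949*(-488118991/23702) = 27309769427459/23702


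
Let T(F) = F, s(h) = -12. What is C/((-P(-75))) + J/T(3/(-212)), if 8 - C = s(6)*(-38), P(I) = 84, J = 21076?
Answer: -4468096/3 ≈ -1.4894e+6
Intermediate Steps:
C = -448 (C = 8 - (-12)*(-38) = 8 - 1*456 = 8 - 456 = -448)
C/((-P(-75))) + J/T(3/(-212)) = -448/((-1*84)) + 21076/((3/(-212))) = -448/(-84) + 21076/((3*(-1/212))) = -448*(-1/84) + 21076/(-3/212) = 16/3 + 21076*(-212/3) = 16/3 - 4468112/3 = -4468096/3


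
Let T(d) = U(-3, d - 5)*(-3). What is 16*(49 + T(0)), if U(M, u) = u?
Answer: 1024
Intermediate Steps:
T(d) = 15 - 3*d (T(d) = (d - 5)*(-3) = (-5 + d)*(-3) = 15 - 3*d)
16*(49 + T(0)) = 16*(49 + (15 - 3*0)) = 16*(49 + (15 + 0)) = 16*(49 + 15) = 16*64 = 1024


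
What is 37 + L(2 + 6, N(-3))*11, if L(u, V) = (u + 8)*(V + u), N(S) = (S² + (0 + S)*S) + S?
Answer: 4085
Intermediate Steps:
N(S) = S + 2*S² (N(S) = (S² + S*S) + S = (S² + S²) + S = 2*S² + S = S + 2*S²)
L(u, V) = (8 + u)*(V + u)
37 + L(2 + 6, N(-3))*11 = 37 + ((2 + 6)² + 8*(-3*(1 + 2*(-3))) + 8*(2 + 6) + (-3*(1 + 2*(-3)))*(2 + 6))*11 = 37 + (8² + 8*(-3*(1 - 6)) + 8*8 - 3*(1 - 6)*8)*11 = 37 + (64 + 8*(-3*(-5)) + 64 - 3*(-5)*8)*11 = 37 + (64 + 8*15 + 64 + 15*8)*11 = 37 + (64 + 120 + 64 + 120)*11 = 37 + 368*11 = 37 + 4048 = 4085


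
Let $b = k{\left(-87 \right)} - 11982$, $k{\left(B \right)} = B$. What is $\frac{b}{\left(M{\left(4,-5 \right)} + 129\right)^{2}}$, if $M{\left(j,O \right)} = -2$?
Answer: $- \frac{12069}{16129} \approx -0.74828$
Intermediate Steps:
$b = -12069$ ($b = -87 - 11982 = -12069$)
$\frac{b}{\left(M{\left(4,-5 \right)} + 129\right)^{2}} = - \frac{12069}{\left(-2 + 129\right)^{2}} = - \frac{12069}{127^{2}} = - \frac{12069}{16129}$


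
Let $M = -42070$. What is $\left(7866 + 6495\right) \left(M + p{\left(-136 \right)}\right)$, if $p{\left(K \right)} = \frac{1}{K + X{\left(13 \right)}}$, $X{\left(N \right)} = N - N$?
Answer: $- \frac{82166763081}{136} \approx -6.0417 \cdot 10^{8}$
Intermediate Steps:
$X{\left(N \right)} = 0$
$p{\left(K \right)} = \frac{1}{K}$ ($p{\left(K \right)} = \frac{1}{K + 0} = \frac{1}{K}$)
$\left(7866 + 6495\right) \left(M + p{\left(-136 \right)}\right) = \left(7866 + 6495\right) \left(-42070 + \frac{1}{-136}\right) = 14361 \left(-42070 - \frac{1}{136}\right) = 14361 \left(- \frac{5721521}{136}\right) = - \frac{82166763081}{136}$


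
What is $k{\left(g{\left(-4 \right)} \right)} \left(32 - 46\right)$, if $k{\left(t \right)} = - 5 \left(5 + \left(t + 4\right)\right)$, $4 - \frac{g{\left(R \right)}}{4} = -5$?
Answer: $3150$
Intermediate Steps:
$g{\left(R \right)} = 36$ ($g{\left(R \right)} = 16 - -20 = 16 + 20 = 36$)
$k{\left(t \right)} = -45 - 5 t$ ($k{\left(t \right)} = - 5 \left(5 + \left(4 + t\right)\right) = - 5 \left(9 + t\right) = -45 - 5 t$)
$k{\left(g{\left(-4 \right)} \right)} \left(32 - 46\right) = \left(-45 - 180\right) \left(32 - 46\right) = \left(-45 - 180\right) \left(-14\right) = \left(-225\right) \left(-14\right) = 3150$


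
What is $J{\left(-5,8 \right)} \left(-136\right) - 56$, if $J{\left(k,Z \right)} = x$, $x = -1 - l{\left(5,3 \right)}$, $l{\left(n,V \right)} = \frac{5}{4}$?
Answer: $250$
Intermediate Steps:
$l{\left(n,V \right)} = \frac{5}{4}$ ($l{\left(n,V \right)} = 5 \cdot \frac{1}{4} = \frac{5}{4}$)
$x = - \frac{9}{4}$ ($x = -1 - \frac{5}{4} = - \frac{9}{4} \approx -2.25$)
$J{\left(k,Z \right)} = - \frac{9}{4}$
$J{\left(-5,8 \right)} \left(-136\right) - 56 = \left(- \frac{9}{4}\right) \left(-136\right) - 56 = 306 - 56 = 250$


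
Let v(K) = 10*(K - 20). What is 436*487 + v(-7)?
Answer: 212062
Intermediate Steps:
v(K) = -200 + 10*K (v(K) = 10*(-20 + K) = -200 + 10*K)
436*487 + v(-7) = 436*487 + (-200 + 10*(-7)) = 212332 + (-200 - 70) = 212332 - 270 = 212062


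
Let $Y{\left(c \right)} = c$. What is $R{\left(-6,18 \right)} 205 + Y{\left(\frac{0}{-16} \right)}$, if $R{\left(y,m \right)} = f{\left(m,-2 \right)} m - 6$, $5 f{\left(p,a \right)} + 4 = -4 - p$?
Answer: $-20418$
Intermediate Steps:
$f{\left(p,a \right)} = - \frac{8}{5} - \frac{p}{5}$ ($f{\left(p,a \right)} = - \frac{4}{5} + \frac{-4 - p}{5} = - \frac{4}{5} - \left(\frac{4}{5} + \frac{p}{5}\right) = - \frac{8}{5} - \frac{p}{5}$)
$R{\left(y,m \right)} = -6 + m \left(- \frac{8}{5} - \frac{m}{5}\right)$ ($R{\left(y,m \right)} = \left(- \frac{8}{5} - \frac{m}{5}\right) m - 6 = m \left(- \frac{8}{5} - \frac{m}{5}\right) - 6 = -6 + m \left(- \frac{8}{5} - \frac{m}{5}\right)$)
$R{\left(-6,18 \right)} 205 + Y{\left(\frac{0}{-16} \right)} = \left(-6 - \frac{18 \left(8 + 18\right)}{5}\right) 205 + \frac{0}{-16} = \left(-6 - \frac{18}{5} \cdot 26\right) 205 + 0 \left(- \frac{1}{16}\right) = \left(-6 - \frac{468}{5}\right) 205 + 0 = \left(- \frac{498}{5}\right) 205 + 0 = -20418 + 0 = -20418$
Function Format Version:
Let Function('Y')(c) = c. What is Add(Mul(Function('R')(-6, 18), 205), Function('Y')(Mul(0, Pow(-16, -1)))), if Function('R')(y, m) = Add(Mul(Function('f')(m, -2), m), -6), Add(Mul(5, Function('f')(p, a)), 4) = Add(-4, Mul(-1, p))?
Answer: -20418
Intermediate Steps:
Function('f')(p, a) = Add(Rational(-8, 5), Mul(Rational(-1, 5), p)) (Function('f')(p, a) = Add(Rational(-4, 5), Mul(Rational(1, 5), Add(-4, Mul(-1, p)))) = Add(Rational(-4, 5), Add(Rational(-4, 5), Mul(Rational(-1, 5), p))) = Add(Rational(-8, 5), Mul(Rational(-1, 5), p)))
Function('R')(y, m) = Add(-6, Mul(m, Add(Rational(-8, 5), Mul(Rational(-1, 5), m)))) (Function('R')(y, m) = Add(Mul(Add(Rational(-8, 5), Mul(Rational(-1, 5), m)), m), -6) = Add(Mul(m, Add(Rational(-8, 5), Mul(Rational(-1, 5), m))), -6) = Add(-6, Mul(m, Add(Rational(-8, 5), Mul(Rational(-1, 5), m)))))
Add(Mul(Function('R')(-6, 18), 205), Function('Y')(Mul(0, Pow(-16, -1)))) = Add(Mul(Add(-6, Mul(Rational(-1, 5), 18, Add(8, 18))), 205), Mul(0, Pow(-16, -1))) = Add(Mul(Add(-6, Mul(Rational(-1, 5), 18, 26)), 205), Mul(0, Rational(-1, 16))) = Add(Mul(Add(-6, Rational(-468, 5)), 205), 0) = Add(Mul(Rational(-498, 5), 205), 0) = Add(-20418, 0) = -20418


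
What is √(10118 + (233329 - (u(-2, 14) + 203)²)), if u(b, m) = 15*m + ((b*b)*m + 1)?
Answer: √22547 ≈ 150.16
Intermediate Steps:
u(b, m) = 1 + 15*m + m*b² (u(b, m) = 15*m + (b²*m + 1) = 15*m + (m*b² + 1) = 15*m + (1 + m*b²) = 1 + 15*m + m*b²)
√(10118 + (233329 - (u(-2, 14) + 203)²)) = √(10118 + (233329 - ((1 + 15*14 + 14*(-2)²) + 203)²)) = √(10118 + (233329 - ((1 + 210 + 14*4) + 203)²)) = √(10118 + (233329 - ((1 + 210 + 56) + 203)²)) = √(10118 + (233329 - (267 + 203)²)) = √(10118 + (233329 - 1*470²)) = √(10118 + (233329 - 1*220900)) = √(10118 + (233329 - 220900)) = √(10118 + 12429) = √22547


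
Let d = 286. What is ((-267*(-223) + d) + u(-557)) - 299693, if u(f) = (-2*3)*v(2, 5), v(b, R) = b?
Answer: -239878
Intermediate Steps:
u(f) = -12 (u(f) = -2*3*2 = -6*2 = -12)
((-267*(-223) + d) + u(-557)) - 299693 = ((-267*(-223) + 286) - 12) - 299693 = ((59541 + 286) - 12) - 299693 = (59827 - 12) - 299693 = 59815 - 299693 = -239878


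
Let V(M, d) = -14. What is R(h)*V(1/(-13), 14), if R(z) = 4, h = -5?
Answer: -56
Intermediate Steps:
R(h)*V(1/(-13), 14) = 4*(-14) = -56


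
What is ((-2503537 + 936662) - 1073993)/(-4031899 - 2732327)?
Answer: 1320434/3382113 ≈ 0.39042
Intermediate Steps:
((-2503537 + 936662) - 1073993)/(-4031899 - 2732327) = (-1566875 - 1073993)/(-6764226) = -2640868*(-1/6764226) = 1320434/3382113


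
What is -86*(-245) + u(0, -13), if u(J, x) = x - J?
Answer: 21057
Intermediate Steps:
-86*(-245) + u(0, -13) = -86*(-245) + (-13 - 1*0) = 21070 + (-13 + 0) = 21070 - 13 = 21057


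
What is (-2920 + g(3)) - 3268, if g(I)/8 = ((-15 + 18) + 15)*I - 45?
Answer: -6116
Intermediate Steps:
g(I) = -360 + 144*I (g(I) = 8*(((-15 + 18) + 15)*I - 45) = 8*((3 + 15)*I - 45) = 8*(18*I - 45) = 8*(-45 + 18*I) = -360 + 144*I)
(-2920 + g(3)) - 3268 = (-2920 + (-360 + 144*3)) - 3268 = (-2920 + (-360 + 432)) - 3268 = (-2920 + 72) - 3268 = -2848 - 3268 = -6116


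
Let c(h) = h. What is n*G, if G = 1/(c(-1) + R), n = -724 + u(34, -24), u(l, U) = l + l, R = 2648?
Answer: -656/2647 ≈ -0.24783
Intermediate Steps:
u(l, U) = 2*l
n = -656 (n = -724 + 2*34 = -724 + 68 = -656)
G = 1/2647 (G = 1/(-1 + 2648) = 1/2647 ≈ 0.00037779)
n*G = -656*1/2647 = -656/2647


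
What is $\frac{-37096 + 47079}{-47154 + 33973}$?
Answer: $- \frac{9983}{13181} \approx -0.75738$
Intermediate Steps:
$\frac{-37096 + 47079}{-47154 + 33973} = \frac{9983}{-13181} = 9983 \left(- \frac{1}{13181}\right) = - \frac{9983}{13181}$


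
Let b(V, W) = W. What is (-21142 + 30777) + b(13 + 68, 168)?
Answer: 9803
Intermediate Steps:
(-21142 + 30777) + b(13 + 68, 168) = (-21142 + 30777) + 168 = 9635 + 168 = 9803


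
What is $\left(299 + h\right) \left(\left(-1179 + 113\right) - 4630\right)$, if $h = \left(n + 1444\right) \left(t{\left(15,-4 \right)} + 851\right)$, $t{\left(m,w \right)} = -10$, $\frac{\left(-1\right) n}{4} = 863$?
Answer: $9617291584$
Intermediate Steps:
$n = -3452$ ($n = \left(-4\right) 863 = -3452$)
$h = -1688728$ ($h = \left(-3452 + 1444\right) \left(-10 + 851\right) = \left(-2008\right) 841 = -1688728$)
$\left(299 + h\right) \left(\left(-1179 + 113\right) - 4630\right) = \left(299 - 1688728\right) \left(\left(-1179 + 113\right) - 4630\right) = - 1688429 \left(-1066 - 4630\right) = \left(-1688429\right) \left(-5696\right) = 9617291584$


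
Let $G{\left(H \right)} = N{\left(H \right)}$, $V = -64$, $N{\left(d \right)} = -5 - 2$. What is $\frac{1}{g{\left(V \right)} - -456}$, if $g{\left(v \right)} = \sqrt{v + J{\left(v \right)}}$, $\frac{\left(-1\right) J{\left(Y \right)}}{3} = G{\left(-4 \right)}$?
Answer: $\frac{456}{207979} - \frac{i \sqrt{43}}{207979} \approx 0.0021925 - 3.1529 \cdot 10^{-5} i$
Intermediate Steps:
$N{\left(d \right)} = -7$ ($N{\left(d \right)} = -5 - 2 = -7$)
$G{\left(H \right)} = -7$
$J{\left(Y \right)} = 21$ ($J{\left(Y \right)} = \left(-3\right) \left(-7\right) = 21$)
$g{\left(v \right)} = \sqrt{21 + v}$ ($g{\left(v \right)} = \sqrt{v + 21} = \sqrt{21 + v}$)
$\frac{1}{g{\left(V \right)} - -456} = \frac{1}{\sqrt{21 - 64} - -456} = \frac{1}{\sqrt{-43} + 456} = \frac{1}{i \sqrt{43} + 456} = \frac{1}{456 + i \sqrt{43}}$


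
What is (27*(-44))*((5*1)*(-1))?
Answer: 5940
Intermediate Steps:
(27*(-44))*((5*1)*(-1)) = -5940*(-1) = -1188*(-5) = 5940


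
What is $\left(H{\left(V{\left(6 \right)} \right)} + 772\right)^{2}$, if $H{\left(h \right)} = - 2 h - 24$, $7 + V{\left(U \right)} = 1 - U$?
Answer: $595984$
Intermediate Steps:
$V{\left(U \right)} = -6 - U$ ($V{\left(U \right)} = -7 - \left(-1 + U\right) = -6 - U$)
$H{\left(h \right)} = -24 - 2 h$
$\left(H{\left(V{\left(6 \right)} \right)} + 772\right)^{2} = \left(\left(-24 - 2 \left(-6 - 6\right)\right) + 772\right)^{2} = \left(\left(-24 - -24\right) + 772\right)^{2} = \left(\left(-24 + 24\right) + 772\right)^{2} = \left(0 + 772\right)^{2} = 772^{2} = 595984$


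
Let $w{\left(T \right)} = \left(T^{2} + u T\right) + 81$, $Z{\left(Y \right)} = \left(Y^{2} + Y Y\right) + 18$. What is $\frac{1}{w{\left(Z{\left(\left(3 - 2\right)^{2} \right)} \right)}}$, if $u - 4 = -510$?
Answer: $- \frac{1}{9639} \approx -0.00010375$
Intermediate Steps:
$u = -506$ ($u = 4 - 510 = -506$)
$Z{\left(Y \right)} = 18 + 2 Y^{2}$ ($Z{\left(Y \right)} = \left(Y^{2} + Y^{2}\right) + 18 = 2 Y^{2} + 18 = 18 + 2 Y^{2}$)
$w{\left(T \right)} = 81 + T^{2} - 506 T$ ($w{\left(T \right)} = \left(T^{2} - 506 T\right) + 81 = 81 + T^{2} - 506 T$)
$\frac{1}{w{\left(Z{\left(\left(3 - 2\right)^{2} \right)} \right)}} = \frac{1}{81 + \left(18 + 2 \left(\left(3 - 2\right)^{2}\right)^{2}\right)^{2} - 506 \left(18 + 2 \left(\left(3 - 2\right)^{2}\right)^{2}\right)} = \frac{1}{81 + \left(18 + 2 \left(1^{2}\right)^{2}\right)^{2} - 506 \left(18 + 2 \left(1^{2}\right)^{2}\right)} = \frac{1}{81 + \left(18 + 2 \cdot 1^{2}\right)^{2} - 506 \left(18 + 2 \cdot 1^{2}\right)} = \frac{1}{81 + \left(18 + 2 \cdot 1\right)^{2} - 506 \left(18 + 2 \cdot 1\right)} = \frac{1}{81 + \left(18 + 2\right)^{2} - 506 \left(18 + 2\right)} = \frac{1}{81 + 20^{2} - 10120} = \frac{1}{81 + 400 - 10120} = \frac{1}{-9639} = - \frac{1}{9639}$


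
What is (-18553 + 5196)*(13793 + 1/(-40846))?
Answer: -7525185230089/40846 ≈ -1.8423e+8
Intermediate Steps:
(-18553 + 5196)*(13793 + 1/(-40846)) = -13357*(13793 - 1/40846) = -13357*563388877/40846 = -7525185230089/40846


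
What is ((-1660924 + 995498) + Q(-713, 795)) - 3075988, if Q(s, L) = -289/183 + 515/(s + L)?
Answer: -56143587937/15006 ≈ -3.7414e+6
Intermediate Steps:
Q(s, L) = -289/183 + 515/(L + s) (Q(s, L) = -289*1/183 + 515/(L + s) = -289/183 + 515/(L + s))
((-1660924 + 995498) + Q(-713, 795)) - 3075988 = ((-1660924 + 995498) + (94245 - 289*795 - 289*(-713))/(183*(795 - 713))) - 3075988 = (-665426 + (1/183)*(94245 - 229755 + 206057)/82) - 3075988 = (-665426 + (1/183)*(1/82)*70547) - 3075988 = (-665426 + 70547/15006) - 3075988 = -9985312009/15006 - 3075988 = -56143587937/15006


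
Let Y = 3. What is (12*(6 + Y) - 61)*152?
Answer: 7144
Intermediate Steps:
(12*(6 + Y) - 61)*152 = (12*(6 + 3) - 61)*152 = (12*9 - 61)*152 = (108 - 61)*152 = 47*152 = 7144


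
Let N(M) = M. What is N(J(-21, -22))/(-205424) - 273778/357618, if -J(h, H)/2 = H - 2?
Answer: -1758054298/2295728751 ≈ -0.76579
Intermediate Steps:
J(h, H) = 4 - 2*H (J(h, H) = -2*(H - 2) = -2*(-2 + H) = 4 - 2*H)
N(J(-21, -22))/(-205424) - 273778/357618 = (4 - 2*(-22))/(-205424) - 273778/357618 = (4 + 44)*(-1/205424) - 273778*1/357618 = 48*(-1/205424) - 136889/178809 = -3/12839 - 136889/178809 = -1758054298/2295728751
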